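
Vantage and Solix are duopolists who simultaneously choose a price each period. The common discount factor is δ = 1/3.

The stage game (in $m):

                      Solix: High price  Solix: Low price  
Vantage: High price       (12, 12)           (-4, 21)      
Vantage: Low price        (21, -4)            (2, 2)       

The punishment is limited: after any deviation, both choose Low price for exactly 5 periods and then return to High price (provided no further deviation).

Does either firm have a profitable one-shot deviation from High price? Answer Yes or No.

A one-shot deviation gives 21 now, then 2 for 5 periods, then back to 12.
Gain from deviating: (21−12) today; loss: (12−2) in each of the next 5 periods.
No-deviation condition: (12−2)(δ+…+δ^5) ≥ 21−12, i.e. δ+…+δ^5 ≥ 9/10.
At δ = 1/3: δ+…+δ^5 = 0.4979 < 0.9000.
So cooperation is not sustainable.

Yes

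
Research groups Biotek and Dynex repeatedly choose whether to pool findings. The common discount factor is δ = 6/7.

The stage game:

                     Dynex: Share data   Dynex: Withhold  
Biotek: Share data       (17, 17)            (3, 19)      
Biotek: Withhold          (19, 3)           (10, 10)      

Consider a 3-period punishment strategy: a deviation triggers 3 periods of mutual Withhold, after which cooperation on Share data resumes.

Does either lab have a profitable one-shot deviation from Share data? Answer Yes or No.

No

Comparing payoff streams over the 4 periods until play realigns: cooperate → 17(1+δ+…+δ^3); deviate → 19 + 10(δ+…+δ^3).
Cooperation is sustained iff (17−10)(δ+…+δ^3) ≥ 19−17.
δ+…+δ^3 = 6/7·(1−(6/7)^3)/(1−6/7) = 2.2216, and (19−17)/(17−10) = 0.2857.
2.2216 ≥ 0.2857, so cooperation is sustainable.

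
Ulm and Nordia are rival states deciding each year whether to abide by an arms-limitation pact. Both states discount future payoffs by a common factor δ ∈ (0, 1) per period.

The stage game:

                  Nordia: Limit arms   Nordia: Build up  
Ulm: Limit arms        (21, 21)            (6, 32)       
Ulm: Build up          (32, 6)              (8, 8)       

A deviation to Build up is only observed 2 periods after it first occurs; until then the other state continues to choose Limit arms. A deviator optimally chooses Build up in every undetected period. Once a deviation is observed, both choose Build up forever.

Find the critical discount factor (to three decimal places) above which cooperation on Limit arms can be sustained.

The best deviation is to choose Build up for all 2 undetected periods, earning 32 each, then 8 forever once detected.
Deviation value: 32(1−δ^2)/(1−δ) + 8δ^2/(1−δ); cooperation value: 21/(1−δ).
IC: 21 ≥ 32(1−δ^2) + 8δ^2 = 32 − 24δ^2.
So δ^2 ≥ 11/24, giving δ ≥ (11/24)^(1/2) ≈ 0.677.

0.677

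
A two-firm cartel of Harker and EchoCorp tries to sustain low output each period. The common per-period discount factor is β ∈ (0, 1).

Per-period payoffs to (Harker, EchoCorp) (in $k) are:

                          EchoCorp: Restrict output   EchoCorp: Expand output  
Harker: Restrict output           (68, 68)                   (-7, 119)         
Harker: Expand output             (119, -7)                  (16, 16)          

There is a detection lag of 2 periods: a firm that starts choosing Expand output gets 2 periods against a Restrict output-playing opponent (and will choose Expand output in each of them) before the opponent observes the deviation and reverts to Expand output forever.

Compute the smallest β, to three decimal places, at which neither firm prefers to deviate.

0.704

Deviating for the 2 undetected periods gains 119−68 = 51 per period over cooperation, then loses 68−16 = 52 per period forever once punishment starts.
Gain: 51(1 + β + … + β^1); loss: 52·β^2/(1−β).
No profitable deviation ⇔ 51(1−β^2) ≤ 52·β^2, i.e. β^2 ≥ 51/(51+52) = 51/103.
Hence β ≥ (51/103)^(1/2) ≈ 0.704.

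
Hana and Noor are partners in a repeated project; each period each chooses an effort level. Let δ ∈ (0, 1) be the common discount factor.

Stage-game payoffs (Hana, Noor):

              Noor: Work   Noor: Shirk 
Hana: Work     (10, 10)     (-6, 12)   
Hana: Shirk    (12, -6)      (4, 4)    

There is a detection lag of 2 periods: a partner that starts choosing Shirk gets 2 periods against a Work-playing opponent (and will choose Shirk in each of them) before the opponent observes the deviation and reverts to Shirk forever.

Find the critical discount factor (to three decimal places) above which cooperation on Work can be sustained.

The best deviation is to choose Shirk for all 2 undetected periods, earning 12 each, then 4 forever once detected.
Deviation value: 12(1−δ^2)/(1−δ) + 4δ^2/(1−δ); cooperation value: 10/(1−δ).
IC: 10 ≥ 12(1−δ^2) + 4δ^2 = 12 − 8δ^2.
So δ^2 ≥ 2/8 = 1/4, giving δ ≥ (1/4)^(1/2) ≈ 0.500.

0.500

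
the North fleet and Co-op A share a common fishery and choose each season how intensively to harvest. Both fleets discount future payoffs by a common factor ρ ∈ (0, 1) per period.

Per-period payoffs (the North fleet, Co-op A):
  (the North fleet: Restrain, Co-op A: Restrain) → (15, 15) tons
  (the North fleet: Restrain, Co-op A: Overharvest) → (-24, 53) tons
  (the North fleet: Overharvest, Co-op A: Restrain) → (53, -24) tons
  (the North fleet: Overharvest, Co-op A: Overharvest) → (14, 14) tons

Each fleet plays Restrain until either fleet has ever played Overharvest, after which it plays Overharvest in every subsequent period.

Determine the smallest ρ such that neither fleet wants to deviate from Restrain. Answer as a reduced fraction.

38/39

One-period gain from deviating is 53 − 15 = 38. The loss is 15 − 14 = 1 in every subsequent period, with present value 1·ρ/(1−ρ).
Deviation is unprofitable when 1·ρ/(1−ρ) ≥ 38, i.e. ρ/(1−ρ) ≥ 38.
Equivalently ρ ≥ 38/(38+1) = 38/39.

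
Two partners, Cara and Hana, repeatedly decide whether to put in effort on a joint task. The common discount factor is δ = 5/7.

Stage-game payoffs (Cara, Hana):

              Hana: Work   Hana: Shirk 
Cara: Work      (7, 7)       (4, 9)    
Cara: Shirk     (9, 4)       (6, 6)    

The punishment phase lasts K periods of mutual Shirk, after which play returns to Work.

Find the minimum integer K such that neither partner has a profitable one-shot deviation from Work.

IC: δ(1−δ^K)/(1−δ) ≥ (9−7)/(7−6) = 2.
With δ = 5/7: need 1 − δ^K ≥ 2·(1−5/7)/(5/7), i.e. δ^K ≤ 0.2000.
Since (5/7)^4 = 0.2603 and (5/7)^5 = 0.1859, the smallest such K is 5.

5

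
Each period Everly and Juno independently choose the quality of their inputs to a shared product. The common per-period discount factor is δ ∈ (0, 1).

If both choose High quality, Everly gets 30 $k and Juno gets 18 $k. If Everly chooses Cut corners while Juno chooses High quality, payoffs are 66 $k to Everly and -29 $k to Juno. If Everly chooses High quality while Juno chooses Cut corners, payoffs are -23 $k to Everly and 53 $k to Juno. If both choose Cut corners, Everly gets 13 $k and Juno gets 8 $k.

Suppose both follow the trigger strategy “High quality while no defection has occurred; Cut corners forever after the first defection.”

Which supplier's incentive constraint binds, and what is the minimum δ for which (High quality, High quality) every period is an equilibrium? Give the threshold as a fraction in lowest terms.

Everly: cooperation gives 30 each period; deviation gives 66 once then 13 forever.
  30/(1−δ) ≥ 66 + 13δ/(1−δ) ⇒ δ ≥ 36/53.
Juno: cooperation gives 18 each period; deviation gives 53 once then 8 forever.
  δ ≥ 35/45 = 7/9.
Both must hold, so the binding constraint is Juno's: δ ≥ 7/9.

Juno; δ ≥ 7/9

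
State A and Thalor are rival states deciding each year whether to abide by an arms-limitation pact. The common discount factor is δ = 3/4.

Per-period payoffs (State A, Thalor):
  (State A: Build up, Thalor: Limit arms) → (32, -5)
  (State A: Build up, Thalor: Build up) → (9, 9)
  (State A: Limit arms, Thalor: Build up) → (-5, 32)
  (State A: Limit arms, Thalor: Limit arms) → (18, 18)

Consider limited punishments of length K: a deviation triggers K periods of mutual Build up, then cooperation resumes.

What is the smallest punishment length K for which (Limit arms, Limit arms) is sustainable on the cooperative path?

IC: δ(1−δ^K)/(1−δ) ≥ (32−18)/(18−9) = 14/9.
With δ = 3/4: need 1 − δ^K ≥ 14/9·(1−3/4)/(3/4), i.e. δ^K ≤ 0.4815.
Since (3/4)^2 = 0.5625 and (3/4)^3 = 0.4219, the smallest such K is 3.

3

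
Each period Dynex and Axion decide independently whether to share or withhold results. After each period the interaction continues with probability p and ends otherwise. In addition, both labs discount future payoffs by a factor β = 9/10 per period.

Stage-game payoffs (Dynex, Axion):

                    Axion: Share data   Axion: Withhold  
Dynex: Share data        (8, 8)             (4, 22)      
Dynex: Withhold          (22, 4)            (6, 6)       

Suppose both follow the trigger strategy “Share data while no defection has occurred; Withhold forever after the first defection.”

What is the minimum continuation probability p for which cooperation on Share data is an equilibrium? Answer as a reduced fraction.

With continuation probability p and discount β, the effective per-period discount factor is βp.
Grim-trigger IC: βp ≥ (22−8)/(22−6) = 7/8.
So p ≥ (7/8)/(9/10) = 35/36.

35/36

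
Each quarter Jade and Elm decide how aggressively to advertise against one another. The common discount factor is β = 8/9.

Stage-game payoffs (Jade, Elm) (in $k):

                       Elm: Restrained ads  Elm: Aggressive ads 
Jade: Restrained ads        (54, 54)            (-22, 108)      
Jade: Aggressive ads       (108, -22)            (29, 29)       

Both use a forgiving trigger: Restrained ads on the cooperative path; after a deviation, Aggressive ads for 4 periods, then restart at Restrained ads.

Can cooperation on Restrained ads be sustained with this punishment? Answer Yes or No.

Yes

A one-shot deviation gives 108 now, then 29 for 4 periods, then back to 54.
Gain from deviating: (108−54) today; loss: (54−29) in each of the next 4 periods.
No-deviation condition: (54−29)(β+…+β^4) ≥ 108−54, i.e. β+…+β^4 ≥ 54/25.
At β = 8/9: β+…+β^4 = 3.0056 ≥ 2.1600.
So cooperation is sustainable.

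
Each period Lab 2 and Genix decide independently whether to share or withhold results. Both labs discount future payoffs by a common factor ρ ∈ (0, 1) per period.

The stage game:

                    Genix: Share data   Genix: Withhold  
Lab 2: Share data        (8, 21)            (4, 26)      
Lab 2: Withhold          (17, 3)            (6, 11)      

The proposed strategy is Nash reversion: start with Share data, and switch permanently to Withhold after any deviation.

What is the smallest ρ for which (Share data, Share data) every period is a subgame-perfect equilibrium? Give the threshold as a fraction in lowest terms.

Lab 2: cooperation gives 8 each period; deviation gives 17 once then 6 forever.
  8/(1−ρ) ≥ 17 + 6ρ/(1−ρ) ⇒ ρ ≥ 9/11.
Genix: cooperation gives 21 each period; deviation gives 26 once then 11 forever.
  ρ ≥ 5/15 = 1/3.
Both must hold, so the binding constraint is Lab 2's: ρ ≥ 9/11.

9/11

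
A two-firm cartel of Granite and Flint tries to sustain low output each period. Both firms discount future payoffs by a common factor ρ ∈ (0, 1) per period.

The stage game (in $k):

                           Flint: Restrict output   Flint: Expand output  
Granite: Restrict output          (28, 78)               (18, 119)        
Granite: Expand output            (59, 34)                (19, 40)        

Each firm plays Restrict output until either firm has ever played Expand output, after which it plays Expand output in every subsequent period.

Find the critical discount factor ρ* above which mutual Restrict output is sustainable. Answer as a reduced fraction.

Granite: cooperation gives 28 each period; deviation gives 59 once then 19 forever.
  28/(1−ρ) ≥ 59 + 19ρ/(1−ρ) ⇒ ρ ≥ 31/40.
Flint: cooperation gives 78 each period; deviation gives 119 once then 40 forever.
  ρ ≥ 41/79.
Both must hold, so the binding constraint is Granite's: ρ ≥ 31/40.

31/40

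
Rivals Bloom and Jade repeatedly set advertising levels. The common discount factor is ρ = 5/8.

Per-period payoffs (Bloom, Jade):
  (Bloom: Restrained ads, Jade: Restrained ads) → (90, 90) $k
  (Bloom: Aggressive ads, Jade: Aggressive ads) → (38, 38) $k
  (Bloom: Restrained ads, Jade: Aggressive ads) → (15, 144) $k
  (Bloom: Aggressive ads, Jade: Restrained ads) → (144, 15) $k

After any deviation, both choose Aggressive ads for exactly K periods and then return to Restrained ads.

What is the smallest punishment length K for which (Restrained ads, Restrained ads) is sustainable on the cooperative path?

3

No profitable deviation requires (90−38)(ρ+…+ρ^K) ≥ 144−90, i.e. ρ+…+ρ^K ≥ 27/26 ≈ 1.0385.
With ρ = 5/8, the partial sums are K=1: 0.6250, K=2: 1.0156, K=3: 1.2598.
K = 3 is the first length at which the sum reaches 1.0385.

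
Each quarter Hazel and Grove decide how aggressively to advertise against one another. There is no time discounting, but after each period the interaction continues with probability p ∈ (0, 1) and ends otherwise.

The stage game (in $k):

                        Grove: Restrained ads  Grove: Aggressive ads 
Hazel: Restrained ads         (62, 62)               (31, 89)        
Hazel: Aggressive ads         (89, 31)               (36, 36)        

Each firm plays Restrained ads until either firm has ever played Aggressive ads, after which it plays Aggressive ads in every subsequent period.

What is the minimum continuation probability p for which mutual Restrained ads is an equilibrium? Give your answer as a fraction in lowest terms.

With no time discounting, the continuation probability p plays the role of the discount factor.
Grim-trigger IC: 62/(1−p) ≥ 89 + 36p/(1−p) ⇒ p ≥ (89−62)/(89−36) = 27/53.

27/53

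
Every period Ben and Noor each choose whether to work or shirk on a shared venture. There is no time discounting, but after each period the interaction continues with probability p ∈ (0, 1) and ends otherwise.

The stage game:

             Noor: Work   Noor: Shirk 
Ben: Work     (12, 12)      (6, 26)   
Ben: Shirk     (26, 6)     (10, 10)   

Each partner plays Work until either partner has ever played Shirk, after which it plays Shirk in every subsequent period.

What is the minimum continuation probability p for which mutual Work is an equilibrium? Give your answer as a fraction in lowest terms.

With no time discounting, the continuation probability p plays the role of the discount factor.
Grim-trigger IC: 12/(1−p) ≥ 26 + 10p/(1−p) ⇒ p ≥ (26−12)/(26−10) = 7/8.

7/8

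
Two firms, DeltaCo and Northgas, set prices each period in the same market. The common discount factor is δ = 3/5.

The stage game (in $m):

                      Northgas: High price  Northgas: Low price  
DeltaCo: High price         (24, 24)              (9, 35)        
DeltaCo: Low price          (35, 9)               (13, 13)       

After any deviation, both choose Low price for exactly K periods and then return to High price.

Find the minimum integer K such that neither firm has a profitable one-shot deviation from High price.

IC: δ(1−δ^K)/(1−δ) ≥ (35−24)/(24−13) = 1.
With δ = 3/5: need 1 − δ^K ≥ 1·(1−3/5)/(3/5), i.e. δ^K ≤ 0.3333.
Since (3/5)^2 = 0.3600 and (3/5)^3 = 0.2160, the smallest such K is 3.

3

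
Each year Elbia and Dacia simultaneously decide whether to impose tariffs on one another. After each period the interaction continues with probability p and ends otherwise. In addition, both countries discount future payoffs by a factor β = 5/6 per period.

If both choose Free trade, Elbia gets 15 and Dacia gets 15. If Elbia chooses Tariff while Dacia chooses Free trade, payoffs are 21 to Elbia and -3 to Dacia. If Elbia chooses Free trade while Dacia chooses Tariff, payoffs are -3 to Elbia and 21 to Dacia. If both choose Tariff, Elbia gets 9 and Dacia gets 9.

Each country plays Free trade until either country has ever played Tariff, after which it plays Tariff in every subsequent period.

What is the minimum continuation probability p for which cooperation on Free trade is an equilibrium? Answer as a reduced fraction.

With continuation probability p and discount β, the effective per-period discount factor is βp.
Grim-trigger IC: βp ≥ (21−15)/(21−9) = 1/2.
So p ≥ (1/2)/(5/6) = 3/5.

3/5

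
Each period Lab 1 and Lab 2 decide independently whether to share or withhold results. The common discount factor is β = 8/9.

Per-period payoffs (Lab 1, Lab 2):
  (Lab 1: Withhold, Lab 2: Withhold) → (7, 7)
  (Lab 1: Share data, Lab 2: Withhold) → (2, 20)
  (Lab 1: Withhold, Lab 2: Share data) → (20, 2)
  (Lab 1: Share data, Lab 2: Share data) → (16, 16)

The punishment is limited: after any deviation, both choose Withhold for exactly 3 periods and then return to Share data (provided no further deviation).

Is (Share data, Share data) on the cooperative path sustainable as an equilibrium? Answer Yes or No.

Yes

Comparing payoff streams over the 4 periods until play realigns: cooperate → 16(1+β+…+β^3); deviate → 20 + 7(β+…+β^3).
Cooperation is sustained iff (16−7)(β+…+β^3) ≥ 20−16.
β+…+β^3 = 8/9·(1−(8/9)^3)/(1−8/9) = 2.3813, and (20−16)/(16−7) = 0.4444.
2.3813 ≥ 0.4444, so cooperation is sustainable.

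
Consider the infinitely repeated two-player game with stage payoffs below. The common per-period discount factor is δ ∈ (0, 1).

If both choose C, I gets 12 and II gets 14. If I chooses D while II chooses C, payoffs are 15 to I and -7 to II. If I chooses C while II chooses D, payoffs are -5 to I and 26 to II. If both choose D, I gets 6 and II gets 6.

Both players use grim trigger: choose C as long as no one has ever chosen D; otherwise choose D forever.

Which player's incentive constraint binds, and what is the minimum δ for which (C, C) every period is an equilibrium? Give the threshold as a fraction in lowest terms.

II; δ ≥ 3/5

I: cooperation gives 12 each period; deviation gives 15 once then 6 forever.
  12/(1−δ) ≥ 15 + 6δ/(1−δ) ⇒ δ ≥ 3/9 = 1/3.
II: cooperation gives 14 each period; deviation gives 26 once then 6 forever.
  δ ≥ 12/20 = 3/5.
Both must hold, so the binding constraint is II's: δ ≥ 3/5.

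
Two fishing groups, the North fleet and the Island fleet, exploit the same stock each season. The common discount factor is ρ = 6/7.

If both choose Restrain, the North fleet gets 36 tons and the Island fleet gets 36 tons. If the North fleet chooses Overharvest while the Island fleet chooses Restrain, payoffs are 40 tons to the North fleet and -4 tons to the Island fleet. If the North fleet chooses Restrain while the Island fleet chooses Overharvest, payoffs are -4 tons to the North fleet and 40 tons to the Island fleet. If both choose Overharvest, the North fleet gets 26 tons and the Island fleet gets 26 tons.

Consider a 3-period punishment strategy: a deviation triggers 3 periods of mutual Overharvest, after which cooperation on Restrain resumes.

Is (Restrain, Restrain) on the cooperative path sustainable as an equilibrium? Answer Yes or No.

A one-shot deviation gives 40 now, then 26 for 3 periods, then back to 36.
Gain from deviating: (40−36) today; loss: (36−26) in each of the next 3 periods.
No-deviation condition: (36−26)(ρ+…+ρ^3) ≥ 40−36, i.e. ρ+…+ρ^3 ≥ 2/5.
At ρ = 6/7: ρ+…+ρ^3 = 2.2216 ≥ 0.4000.
So cooperation is sustainable.

Yes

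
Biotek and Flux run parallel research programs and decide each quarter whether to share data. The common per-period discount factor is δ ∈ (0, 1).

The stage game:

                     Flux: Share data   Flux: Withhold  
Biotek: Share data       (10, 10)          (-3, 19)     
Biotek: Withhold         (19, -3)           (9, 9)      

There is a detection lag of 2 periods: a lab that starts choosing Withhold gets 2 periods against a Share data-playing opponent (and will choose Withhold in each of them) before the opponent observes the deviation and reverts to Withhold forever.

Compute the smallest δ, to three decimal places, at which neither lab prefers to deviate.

0.949

A deviator earns 19 for 2 periods, then 9 forever; cooperating earns 10 forever. Multiplying the IC by (1−δ):
10 ≥ 19(1−δ^2) + 9δ^2, so 10·δ^2 ≥ 9 and δ^2 ≥ 9/10.
δ ≥ (9/10)^(1/2) ≈ 0.949.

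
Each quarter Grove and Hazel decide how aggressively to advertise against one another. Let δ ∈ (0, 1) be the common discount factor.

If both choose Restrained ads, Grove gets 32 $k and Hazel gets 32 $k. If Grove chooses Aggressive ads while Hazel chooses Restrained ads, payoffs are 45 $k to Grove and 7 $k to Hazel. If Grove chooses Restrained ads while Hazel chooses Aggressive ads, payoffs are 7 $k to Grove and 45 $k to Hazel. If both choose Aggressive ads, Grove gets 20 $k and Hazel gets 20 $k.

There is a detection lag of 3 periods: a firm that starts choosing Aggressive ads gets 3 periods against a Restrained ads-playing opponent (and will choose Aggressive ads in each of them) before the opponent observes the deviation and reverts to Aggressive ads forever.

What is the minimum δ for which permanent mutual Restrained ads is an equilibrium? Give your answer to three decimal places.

0.804

Deviating for the 3 undetected periods gains 45−32 = 13 per period over cooperation, then loses 32−20 = 12 per period forever once punishment starts.
Gain: 13(1 + δ + … + δ^2); loss: 12·δ^3/(1−δ).
No profitable deviation ⇔ 13(1−δ^3) ≤ 12·δ^3, i.e. δ^3 ≥ 13/(13+12) = 13/25.
Hence δ ≥ (13/25)^(1/3) ≈ 0.804.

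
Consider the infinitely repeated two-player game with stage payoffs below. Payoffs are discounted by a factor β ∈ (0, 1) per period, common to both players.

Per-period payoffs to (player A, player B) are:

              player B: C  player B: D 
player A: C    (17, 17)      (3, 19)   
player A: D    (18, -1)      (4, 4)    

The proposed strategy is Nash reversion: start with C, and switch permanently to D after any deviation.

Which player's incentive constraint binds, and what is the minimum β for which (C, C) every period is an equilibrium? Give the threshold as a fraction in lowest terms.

player A's threshold: (18−17)/(18−4) = 1/14.
player B's threshold: (19−17)/(19−4) = 2/15.
1/14 < 2/15, so player B binds and β* = 2/15.

player B; β ≥ 2/15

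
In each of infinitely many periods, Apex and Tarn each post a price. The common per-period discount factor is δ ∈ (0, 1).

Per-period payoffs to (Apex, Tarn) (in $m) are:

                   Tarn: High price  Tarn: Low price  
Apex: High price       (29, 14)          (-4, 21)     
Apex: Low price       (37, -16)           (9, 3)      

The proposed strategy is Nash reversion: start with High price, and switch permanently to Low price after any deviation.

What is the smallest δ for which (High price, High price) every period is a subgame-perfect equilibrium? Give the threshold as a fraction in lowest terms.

7/18

Apex's threshold: (37−29)/(37−9) = 2/7.
Tarn's threshold: (21−14)/(21−3) = 7/18.
2/7 < 7/18, so Tarn binds and δ* = 7/18.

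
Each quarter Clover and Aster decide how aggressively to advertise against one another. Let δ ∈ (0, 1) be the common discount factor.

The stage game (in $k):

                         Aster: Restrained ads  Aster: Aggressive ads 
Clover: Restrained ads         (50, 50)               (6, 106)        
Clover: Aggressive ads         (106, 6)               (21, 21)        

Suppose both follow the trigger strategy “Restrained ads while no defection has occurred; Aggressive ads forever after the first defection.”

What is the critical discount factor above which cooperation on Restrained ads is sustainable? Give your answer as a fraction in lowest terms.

56/85

Under grim trigger the critical discount factor is (T−C)/(T−P) with T = 106, C = 50, P = 21.
δ* = (106−50)/(106−21) = 56/85.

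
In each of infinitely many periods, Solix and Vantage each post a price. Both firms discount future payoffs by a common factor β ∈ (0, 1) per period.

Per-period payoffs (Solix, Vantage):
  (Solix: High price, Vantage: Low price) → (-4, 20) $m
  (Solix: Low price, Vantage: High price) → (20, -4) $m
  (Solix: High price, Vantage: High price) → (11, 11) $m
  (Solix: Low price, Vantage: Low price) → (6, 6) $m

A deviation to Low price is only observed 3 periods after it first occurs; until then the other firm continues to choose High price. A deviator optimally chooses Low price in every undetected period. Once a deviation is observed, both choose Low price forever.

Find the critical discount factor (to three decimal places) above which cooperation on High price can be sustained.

0.863

Deviating for the 3 undetected periods gains 20−11 = 9 per period over cooperation, then loses 11−6 = 5 per period forever once punishment starts.
Gain: 9(1 + β + … + β^2); loss: 5·β^3/(1−β).
No profitable deviation ⇔ 9(1−β^3) ≤ 5·β^3, i.e. β^3 ≥ 9/(9+5) = 9/14.
Hence β ≥ (9/14)^(1/3) ≈ 0.863.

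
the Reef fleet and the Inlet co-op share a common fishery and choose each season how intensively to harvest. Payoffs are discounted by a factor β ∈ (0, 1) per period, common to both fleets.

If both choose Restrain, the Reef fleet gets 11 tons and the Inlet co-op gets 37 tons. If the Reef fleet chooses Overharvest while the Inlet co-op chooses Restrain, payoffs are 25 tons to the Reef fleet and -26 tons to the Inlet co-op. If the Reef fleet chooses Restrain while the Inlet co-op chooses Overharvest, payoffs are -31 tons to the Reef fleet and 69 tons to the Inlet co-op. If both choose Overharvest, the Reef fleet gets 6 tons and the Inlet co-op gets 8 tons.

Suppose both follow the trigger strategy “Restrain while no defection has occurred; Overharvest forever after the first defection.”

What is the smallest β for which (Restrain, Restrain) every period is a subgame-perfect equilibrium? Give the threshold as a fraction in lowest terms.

14/19

the Reef fleet: cooperation gives 11 each period; deviation gives 25 once then 6 forever.
  11/(1−β) ≥ 25 + 6β/(1−β) ⇒ β ≥ 14/19.
the Inlet co-op: cooperation gives 37 each period; deviation gives 69 once then 8 forever.
  β ≥ 32/61.
Both must hold, so the binding constraint is the Reef fleet's: β ≥ 14/19.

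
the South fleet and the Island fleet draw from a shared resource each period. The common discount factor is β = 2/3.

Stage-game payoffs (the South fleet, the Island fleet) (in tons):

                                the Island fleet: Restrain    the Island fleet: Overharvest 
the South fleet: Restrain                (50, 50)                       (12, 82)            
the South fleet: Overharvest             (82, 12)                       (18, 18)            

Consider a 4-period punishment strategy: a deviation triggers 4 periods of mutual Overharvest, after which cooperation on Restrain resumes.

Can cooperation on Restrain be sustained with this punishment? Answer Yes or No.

Comparing payoff streams over the 5 periods until play realigns: cooperate → 50(1+β+…+β^4); deviate → 82 + 18(β+…+β^4).
Cooperation is sustained iff (50−18)(β+…+β^4) ≥ 82−50.
β+…+β^4 = 2/3·(1−(2/3)^4)/(1−2/3) = 1.6049, and (82−50)/(50−18) = 1.0000.
1.6049 ≥ 1.0000, so cooperation is sustainable.

Yes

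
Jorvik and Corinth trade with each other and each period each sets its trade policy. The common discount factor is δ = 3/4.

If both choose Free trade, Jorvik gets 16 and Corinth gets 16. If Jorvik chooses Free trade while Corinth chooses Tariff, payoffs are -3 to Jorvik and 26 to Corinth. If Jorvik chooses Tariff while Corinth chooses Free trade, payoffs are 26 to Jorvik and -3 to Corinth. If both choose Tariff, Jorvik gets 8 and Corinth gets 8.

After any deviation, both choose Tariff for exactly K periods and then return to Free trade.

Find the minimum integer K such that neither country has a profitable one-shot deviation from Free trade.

2

IC: δ(1−δ^K)/(1−δ) ≥ (26−16)/(16−8) = 5/4.
With δ = 3/4: need 1 − δ^K ≥ 5/4·(1−3/4)/(3/4), i.e. δ^K ≤ 0.5833.
Since (3/4)^1 = 0.7500 and (3/4)^2 = 0.5625, the smallest such K is 2.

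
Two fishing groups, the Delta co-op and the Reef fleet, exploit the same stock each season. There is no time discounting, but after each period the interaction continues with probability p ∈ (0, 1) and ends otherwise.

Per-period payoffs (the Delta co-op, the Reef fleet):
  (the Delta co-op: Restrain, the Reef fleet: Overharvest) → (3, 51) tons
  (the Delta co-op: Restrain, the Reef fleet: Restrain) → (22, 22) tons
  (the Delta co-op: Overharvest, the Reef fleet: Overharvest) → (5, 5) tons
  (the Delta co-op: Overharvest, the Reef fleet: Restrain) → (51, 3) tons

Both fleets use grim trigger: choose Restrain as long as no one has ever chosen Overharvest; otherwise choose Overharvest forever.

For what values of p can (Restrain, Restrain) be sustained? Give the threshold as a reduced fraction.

Expected cooperation value is 22 + p·22 + p²·22 + … = 22/(1−p); deviation gives 51 + p·5/(1−p).
22 ≥ 51(1−p) + 5p ⇒ 46p ≥ 29 ⇒ p ≥ 29/46.

29/46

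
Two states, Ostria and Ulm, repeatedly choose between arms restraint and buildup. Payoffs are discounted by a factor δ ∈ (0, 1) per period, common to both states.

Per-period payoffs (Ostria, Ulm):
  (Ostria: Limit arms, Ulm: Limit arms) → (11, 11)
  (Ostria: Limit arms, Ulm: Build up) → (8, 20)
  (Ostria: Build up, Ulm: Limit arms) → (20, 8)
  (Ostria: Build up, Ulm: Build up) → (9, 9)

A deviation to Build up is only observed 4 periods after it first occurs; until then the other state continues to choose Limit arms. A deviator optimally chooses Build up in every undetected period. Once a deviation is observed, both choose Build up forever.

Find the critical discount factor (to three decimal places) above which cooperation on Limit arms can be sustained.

0.951

A deviator earns 20 for 4 periods, then 9 forever; cooperating earns 11 forever. Multiplying the IC by (1−δ):
11 ≥ 20(1−δ^4) + 9δ^4, so 11·δ^4 ≥ 9 and δ^4 ≥ 9/11.
δ ≥ (9/11)^(1/4) ≈ 0.951.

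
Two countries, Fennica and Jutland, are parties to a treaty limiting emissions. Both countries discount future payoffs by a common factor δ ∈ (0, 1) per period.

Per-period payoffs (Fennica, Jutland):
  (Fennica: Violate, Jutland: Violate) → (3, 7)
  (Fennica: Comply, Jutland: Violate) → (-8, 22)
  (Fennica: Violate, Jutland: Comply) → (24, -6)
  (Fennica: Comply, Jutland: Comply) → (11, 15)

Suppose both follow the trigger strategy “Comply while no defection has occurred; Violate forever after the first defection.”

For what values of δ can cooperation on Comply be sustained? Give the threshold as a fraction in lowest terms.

For Fennica: deviation gain 24−11 = 13, per-period punishment loss 11−3 = 8. IC gives δ ≥ 13/21.
For Jutland: gain 7, loss 8 per period, so δ ≥ 7/15.
The tighter constraint is Fennica's, so cooperation needs δ ≥ 13/21.

13/21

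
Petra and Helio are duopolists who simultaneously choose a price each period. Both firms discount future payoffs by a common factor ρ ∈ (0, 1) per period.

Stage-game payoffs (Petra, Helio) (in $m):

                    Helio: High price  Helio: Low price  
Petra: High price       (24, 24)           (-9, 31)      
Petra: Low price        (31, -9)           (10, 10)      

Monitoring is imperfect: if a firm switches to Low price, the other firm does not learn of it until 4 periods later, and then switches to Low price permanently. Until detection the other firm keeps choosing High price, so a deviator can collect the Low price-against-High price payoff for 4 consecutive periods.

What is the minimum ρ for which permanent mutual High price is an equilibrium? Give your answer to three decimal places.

Deviating for the 4 undetected periods gains 31−24 = 7 per period over cooperation, then loses 24−10 = 14 per period forever once punishment starts.
Gain: 7(1 + ρ + … + ρ^3); loss: 14·ρ^4/(1−ρ).
No profitable deviation ⇔ 7(1−ρ^4) ≤ 14·ρ^4, i.e. ρ^4 ≥ 7/(7+14) = 1/3.
Hence ρ ≥ (1/3)^(1/4) ≈ 0.760.

0.760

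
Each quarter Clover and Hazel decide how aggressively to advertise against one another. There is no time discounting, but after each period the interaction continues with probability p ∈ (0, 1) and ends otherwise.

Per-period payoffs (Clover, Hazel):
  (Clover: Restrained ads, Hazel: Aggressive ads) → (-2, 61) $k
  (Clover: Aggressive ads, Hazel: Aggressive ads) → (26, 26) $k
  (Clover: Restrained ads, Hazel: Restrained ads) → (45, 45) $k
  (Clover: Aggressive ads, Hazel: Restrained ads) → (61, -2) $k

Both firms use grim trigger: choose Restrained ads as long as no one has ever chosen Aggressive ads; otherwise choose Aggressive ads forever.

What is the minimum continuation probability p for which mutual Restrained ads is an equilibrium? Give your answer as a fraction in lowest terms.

Expected cooperation value is 45 + p·45 + p²·45 + … = 45/(1−p); deviation gives 61 + p·26/(1−p).
45 ≥ 61(1−p) + 26p ⇒ 35p ≥ 16 ⇒ p ≥ 16/35.

16/35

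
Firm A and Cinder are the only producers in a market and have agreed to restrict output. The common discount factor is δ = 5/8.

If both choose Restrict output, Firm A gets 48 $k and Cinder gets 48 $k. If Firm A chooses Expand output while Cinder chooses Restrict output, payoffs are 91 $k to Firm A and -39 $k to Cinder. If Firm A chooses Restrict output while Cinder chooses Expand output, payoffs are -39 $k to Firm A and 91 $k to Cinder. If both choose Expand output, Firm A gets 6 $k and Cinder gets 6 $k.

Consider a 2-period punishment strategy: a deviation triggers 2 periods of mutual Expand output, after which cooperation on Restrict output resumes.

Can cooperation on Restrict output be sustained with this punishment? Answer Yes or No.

No

Comparing payoff streams over the 3 periods until play realigns: cooperate → 48(1+δ+…+δ^2); deviate → 91 + 6(δ+…+δ^2).
Cooperation is sustained iff (48−6)(δ+…+δ^2) ≥ 91−48.
δ+…+δ^2 = 5/8·(1−(5/8)^2)/(1−5/8) = 1.0156, and (91−48)/(48−6) = 1.0238.
1.0156 < 1.0238, so cooperation is not sustainable.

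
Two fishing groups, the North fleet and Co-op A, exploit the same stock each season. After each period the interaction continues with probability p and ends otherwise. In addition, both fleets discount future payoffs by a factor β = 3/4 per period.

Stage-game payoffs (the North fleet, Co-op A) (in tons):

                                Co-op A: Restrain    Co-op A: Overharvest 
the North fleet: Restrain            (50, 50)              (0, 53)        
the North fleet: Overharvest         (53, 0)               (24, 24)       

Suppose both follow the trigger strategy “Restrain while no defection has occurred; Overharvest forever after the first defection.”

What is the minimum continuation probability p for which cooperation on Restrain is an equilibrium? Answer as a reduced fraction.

With continuation probability p and discount β, the effective per-period discount factor is βp.
Grim-trigger IC: βp ≥ (53−50)/(53−24) = 3/29.
So p ≥ (3/29)/(3/4) = 4/29.

4/29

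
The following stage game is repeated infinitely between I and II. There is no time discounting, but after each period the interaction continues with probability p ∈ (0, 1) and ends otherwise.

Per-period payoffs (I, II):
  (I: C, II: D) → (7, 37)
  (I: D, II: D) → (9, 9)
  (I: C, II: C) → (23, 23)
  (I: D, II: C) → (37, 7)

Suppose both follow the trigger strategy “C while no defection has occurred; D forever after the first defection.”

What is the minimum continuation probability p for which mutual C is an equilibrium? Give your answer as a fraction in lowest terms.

Expected cooperation value is 23 + p·23 + p²·23 + … = 23/(1−p); deviation gives 37 + p·9/(1−p).
23 ≥ 37(1−p) + 9p ⇒ 28p ≥ 14 ⇒ p ≥ 14/28 = 1/2.

1/2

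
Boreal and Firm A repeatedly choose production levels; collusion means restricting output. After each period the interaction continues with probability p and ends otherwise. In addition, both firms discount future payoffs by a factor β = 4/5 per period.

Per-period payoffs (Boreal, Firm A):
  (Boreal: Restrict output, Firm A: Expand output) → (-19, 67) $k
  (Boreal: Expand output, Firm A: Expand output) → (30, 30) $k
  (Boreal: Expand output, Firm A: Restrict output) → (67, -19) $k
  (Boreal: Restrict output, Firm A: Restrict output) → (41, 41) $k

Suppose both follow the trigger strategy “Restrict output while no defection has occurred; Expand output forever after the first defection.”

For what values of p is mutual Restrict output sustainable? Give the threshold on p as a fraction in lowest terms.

With continuation probability p and discount β, the effective per-period discount factor is βp.
Grim-trigger IC: βp ≥ (67−41)/(67−30) = 26/37.
So p ≥ (26/37)/(4/5) = 65/74.

65/74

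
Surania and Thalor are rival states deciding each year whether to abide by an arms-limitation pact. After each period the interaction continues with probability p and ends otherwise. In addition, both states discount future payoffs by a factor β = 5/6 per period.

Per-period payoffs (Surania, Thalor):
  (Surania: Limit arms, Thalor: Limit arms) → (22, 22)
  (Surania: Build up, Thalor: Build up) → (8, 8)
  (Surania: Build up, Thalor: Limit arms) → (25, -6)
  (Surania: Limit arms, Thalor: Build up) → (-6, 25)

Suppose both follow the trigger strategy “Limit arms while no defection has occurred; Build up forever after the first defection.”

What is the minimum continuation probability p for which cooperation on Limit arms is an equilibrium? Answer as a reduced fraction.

With continuation probability p and discount β, the effective per-period discount factor is βp.
Grim-trigger IC: βp ≥ (25−22)/(25−8) = 3/17.
So p ≥ (3/17)/(5/6) = 18/85.

18/85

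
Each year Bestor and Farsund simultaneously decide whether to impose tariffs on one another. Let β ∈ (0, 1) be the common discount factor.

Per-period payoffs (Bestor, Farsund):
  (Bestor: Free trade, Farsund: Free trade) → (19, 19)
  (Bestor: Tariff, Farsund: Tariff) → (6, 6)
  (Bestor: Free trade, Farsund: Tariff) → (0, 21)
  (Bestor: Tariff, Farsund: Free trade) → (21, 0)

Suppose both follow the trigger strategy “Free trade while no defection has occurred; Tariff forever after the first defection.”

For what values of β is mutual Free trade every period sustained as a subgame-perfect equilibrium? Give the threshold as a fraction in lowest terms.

2/15

Under grim trigger the critical discount factor is (T−C)/(T−P) with T = 21, C = 19, P = 6.
β* = (21−19)/(21−6) = 2/15.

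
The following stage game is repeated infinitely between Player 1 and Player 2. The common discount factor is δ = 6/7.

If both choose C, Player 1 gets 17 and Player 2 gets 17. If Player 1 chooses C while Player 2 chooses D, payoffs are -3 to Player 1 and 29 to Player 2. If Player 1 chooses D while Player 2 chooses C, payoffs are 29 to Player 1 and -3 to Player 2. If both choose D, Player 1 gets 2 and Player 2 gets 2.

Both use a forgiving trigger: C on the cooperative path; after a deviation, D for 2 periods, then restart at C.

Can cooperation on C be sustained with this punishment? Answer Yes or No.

Yes

IC: δ+…+δ^2 ≥ (29−17)/(17−2) = 4/5.
At δ = 6/7: partial sum = 1.5918 ≥ 0.8000. Cooperation sustainable.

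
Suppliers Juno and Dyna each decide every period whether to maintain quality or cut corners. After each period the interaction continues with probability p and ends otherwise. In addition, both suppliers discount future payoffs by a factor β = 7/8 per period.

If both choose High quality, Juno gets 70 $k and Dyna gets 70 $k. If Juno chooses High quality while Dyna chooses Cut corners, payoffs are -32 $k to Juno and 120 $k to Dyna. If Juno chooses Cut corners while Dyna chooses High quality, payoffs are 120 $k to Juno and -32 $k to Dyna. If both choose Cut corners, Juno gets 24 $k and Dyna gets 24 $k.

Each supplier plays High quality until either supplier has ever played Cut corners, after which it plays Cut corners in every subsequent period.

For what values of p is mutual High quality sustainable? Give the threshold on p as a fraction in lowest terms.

25/42

With continuation probability p and discount β, the effective per-period discount factor is βp.
Grim-trigger IC: βp ≥ (120−70)/(120−24) = 25/48.
So p ≥ (25/48)/(7/8) = 25/42.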